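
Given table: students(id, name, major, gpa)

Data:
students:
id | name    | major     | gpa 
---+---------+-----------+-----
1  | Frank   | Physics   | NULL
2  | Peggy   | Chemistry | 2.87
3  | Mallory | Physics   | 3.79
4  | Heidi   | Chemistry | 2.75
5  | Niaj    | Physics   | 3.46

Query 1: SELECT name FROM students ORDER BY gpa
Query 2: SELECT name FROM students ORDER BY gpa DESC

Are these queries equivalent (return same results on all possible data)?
No, not equivalent

Query 1 returns: [('Frank',), ('Heidi',), ('Peggy',), ('Niaj',), ('Mallory',)]
Query 2 returns: [('Mallory',), ('Niaj',), ('Peggy',), ('Heidi',), ('Frank',)]

Reason: ASC vs DESC gives opposite ordering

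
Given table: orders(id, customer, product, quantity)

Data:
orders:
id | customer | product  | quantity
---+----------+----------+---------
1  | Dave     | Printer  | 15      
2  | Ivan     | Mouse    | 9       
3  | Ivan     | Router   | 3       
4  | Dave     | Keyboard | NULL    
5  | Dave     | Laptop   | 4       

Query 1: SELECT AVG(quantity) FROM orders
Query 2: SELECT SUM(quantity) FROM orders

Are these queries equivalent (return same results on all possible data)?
No, not equivalent

Query 1 returns: [(7.75,)]
Query 2 returns: [(31,)]

Reason: AVG vs SUM give different aggregate values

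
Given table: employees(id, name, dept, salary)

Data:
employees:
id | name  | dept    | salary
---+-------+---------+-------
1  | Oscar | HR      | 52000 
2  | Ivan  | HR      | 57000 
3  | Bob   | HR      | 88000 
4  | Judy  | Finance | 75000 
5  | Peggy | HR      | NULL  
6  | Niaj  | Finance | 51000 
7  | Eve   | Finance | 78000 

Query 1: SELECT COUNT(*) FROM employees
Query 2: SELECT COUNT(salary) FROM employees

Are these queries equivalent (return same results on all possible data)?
No, not equivalent

Query 1 returns: [(7,)]
Query 2 returns: [(6,)]

Reason: COUNT(*) includes NULLs, COUNT(column) excludes them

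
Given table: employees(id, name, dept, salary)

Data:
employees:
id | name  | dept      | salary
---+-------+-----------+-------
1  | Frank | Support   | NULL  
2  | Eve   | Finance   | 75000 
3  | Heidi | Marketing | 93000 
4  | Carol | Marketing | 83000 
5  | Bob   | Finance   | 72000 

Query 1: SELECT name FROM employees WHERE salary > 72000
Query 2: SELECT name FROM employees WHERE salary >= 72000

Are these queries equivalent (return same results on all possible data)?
No, not equivalent

Query 1 returns: [('Eve',), ('Heidi',), ('Carol',)]
Query 2 returns: [('Eve',), ('Heidi',), ('Carol',), ('Bob',)]

Reason: > vs >= gives different results when salary = 72000 exists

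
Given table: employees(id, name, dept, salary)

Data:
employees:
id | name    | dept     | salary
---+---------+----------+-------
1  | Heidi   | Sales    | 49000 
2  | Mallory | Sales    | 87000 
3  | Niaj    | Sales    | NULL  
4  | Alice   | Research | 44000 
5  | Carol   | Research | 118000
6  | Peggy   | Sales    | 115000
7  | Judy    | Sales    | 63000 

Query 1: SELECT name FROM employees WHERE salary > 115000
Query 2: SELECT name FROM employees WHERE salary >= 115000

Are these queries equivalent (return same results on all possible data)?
No, not equivalent

Query 1 returns: [('Carol',)]
Query 2 returns: [('Carol',), ('Peggy',)]

Reason: > vs >= gives different results when salary = 115000 exists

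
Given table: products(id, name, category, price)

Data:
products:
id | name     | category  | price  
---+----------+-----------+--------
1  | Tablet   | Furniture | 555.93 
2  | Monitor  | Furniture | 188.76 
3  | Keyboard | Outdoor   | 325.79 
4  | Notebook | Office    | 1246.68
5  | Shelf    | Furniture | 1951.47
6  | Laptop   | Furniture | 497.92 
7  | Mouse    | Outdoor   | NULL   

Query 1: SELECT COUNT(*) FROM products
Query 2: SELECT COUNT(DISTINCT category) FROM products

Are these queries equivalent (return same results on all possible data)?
No, not equivalent

Query 1 returns: [(7,)]
Query 2 returns: [(3,)]

Reason: COUNT(*) counts rows, COUNT(DISTINCT category) counts unique categorys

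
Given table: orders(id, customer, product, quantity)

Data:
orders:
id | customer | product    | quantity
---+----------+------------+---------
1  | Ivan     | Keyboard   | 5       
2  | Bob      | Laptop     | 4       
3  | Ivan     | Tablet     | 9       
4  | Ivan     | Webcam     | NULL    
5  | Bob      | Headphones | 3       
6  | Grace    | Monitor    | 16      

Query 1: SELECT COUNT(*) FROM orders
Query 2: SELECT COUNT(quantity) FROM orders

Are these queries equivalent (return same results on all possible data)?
No, not equivalent

Query 1 returns: [(6,)]
Query 2 returns: [(5,)]

Reason: COUNT(*) includes NULLs, COUNT(column) excludes them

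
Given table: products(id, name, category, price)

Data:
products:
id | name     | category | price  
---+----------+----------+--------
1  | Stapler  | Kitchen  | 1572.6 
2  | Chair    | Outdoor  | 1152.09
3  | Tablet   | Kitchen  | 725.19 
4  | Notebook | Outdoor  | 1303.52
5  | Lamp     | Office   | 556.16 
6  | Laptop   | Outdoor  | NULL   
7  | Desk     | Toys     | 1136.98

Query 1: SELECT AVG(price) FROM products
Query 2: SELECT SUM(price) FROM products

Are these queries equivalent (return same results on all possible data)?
No, not equivalent

Query 1 returns: [(1074.4233333333334,)]
Query 2 returns: [(6446.54,)]

Reason: AVG vs SUM give different aggregate values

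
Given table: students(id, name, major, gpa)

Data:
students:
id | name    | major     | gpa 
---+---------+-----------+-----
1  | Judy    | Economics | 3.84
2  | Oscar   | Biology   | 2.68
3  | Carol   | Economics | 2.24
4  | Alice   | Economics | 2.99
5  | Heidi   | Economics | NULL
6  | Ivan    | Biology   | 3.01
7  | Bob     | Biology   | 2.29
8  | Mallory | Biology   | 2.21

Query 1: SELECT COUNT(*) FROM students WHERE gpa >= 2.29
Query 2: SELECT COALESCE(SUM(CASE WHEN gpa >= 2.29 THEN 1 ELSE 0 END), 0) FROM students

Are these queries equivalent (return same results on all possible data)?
Yes, equivalent

Both queries return: [(5,)]

Reason: COUNT with WHERE vs conditional SUM (COALESCE handles empty-table NULL)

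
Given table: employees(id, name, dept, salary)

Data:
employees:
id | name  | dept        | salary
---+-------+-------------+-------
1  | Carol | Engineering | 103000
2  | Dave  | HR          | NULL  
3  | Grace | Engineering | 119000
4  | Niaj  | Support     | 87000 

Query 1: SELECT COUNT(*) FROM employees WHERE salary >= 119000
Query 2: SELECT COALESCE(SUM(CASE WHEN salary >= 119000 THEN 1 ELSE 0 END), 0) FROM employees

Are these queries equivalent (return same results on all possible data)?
Yes, equivalent

Both queries return: [(1,)]

Reason: COUNT with WHERE vs conditional SUM (COALESCE handles empty-table NULL)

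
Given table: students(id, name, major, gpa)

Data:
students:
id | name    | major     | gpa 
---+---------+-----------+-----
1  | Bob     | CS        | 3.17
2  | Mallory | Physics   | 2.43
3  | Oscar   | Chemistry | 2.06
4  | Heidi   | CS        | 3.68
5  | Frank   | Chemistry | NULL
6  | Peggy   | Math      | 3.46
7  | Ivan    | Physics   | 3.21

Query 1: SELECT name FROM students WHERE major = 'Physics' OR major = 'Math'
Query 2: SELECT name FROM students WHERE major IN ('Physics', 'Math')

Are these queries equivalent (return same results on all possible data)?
Yes, equivalent

Both queries return: [('Ivan',), ('Mallory',), ('Peggy',)]

Reason: OR vs IN are equivalent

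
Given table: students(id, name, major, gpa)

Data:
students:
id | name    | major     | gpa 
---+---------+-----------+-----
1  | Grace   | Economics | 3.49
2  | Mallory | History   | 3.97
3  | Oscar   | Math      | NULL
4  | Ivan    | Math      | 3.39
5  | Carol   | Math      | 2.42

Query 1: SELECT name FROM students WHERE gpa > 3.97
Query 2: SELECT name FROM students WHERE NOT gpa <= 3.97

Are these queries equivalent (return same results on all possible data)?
Yes, equivalent

Both queries return: []

Reason: Both filter gpa > 3.97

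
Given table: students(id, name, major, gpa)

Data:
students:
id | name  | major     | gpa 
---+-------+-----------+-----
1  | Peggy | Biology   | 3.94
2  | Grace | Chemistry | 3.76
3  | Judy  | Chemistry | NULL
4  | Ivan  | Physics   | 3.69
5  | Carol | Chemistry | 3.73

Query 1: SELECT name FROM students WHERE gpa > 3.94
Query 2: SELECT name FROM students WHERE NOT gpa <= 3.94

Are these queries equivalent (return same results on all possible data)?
Yes, equivalent

Both queries return: []

Reason: Both filter gpa > 3.94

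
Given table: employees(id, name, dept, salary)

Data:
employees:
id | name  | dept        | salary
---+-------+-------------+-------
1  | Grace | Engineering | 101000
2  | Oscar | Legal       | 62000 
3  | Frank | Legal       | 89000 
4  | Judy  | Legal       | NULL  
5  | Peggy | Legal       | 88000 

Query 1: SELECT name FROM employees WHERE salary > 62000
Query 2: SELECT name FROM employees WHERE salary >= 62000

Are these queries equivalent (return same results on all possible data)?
No, not equivalent

Query 1 returns: [('Grace',), ('Frank',), ('Peggy',)]
Query 2 returns: [('Grace',), ('Oscar',), ('Frank',), ('Peggy',)]

Reason: > vs >= gives different results when salary = 62000 exists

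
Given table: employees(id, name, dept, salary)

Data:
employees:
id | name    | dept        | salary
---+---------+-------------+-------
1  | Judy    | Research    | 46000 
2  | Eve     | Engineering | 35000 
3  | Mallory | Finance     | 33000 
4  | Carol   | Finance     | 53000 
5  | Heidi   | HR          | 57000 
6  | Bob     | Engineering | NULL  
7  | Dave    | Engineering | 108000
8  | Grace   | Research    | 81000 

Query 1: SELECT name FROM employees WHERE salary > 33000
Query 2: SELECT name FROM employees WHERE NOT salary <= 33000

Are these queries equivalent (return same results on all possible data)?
Yes, equivalent

Both queries return: [('Carol',), ('Dave',), ('Eve',), ('Grace',), ('Heidi',), ('Judy',)]

Reason: Both filter salary > 33000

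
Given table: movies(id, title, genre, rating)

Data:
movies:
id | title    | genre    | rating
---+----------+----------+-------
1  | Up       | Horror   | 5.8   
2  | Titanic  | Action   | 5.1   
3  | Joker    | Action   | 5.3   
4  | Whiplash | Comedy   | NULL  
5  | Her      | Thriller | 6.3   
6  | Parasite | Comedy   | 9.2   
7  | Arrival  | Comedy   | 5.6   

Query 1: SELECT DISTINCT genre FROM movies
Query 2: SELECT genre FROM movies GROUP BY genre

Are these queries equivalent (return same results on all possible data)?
Yes, equivalent

Both queries return: [('Action',), ('Comedy',), ('Horror',), ('Thriller',)]

Reason: Both get unique genres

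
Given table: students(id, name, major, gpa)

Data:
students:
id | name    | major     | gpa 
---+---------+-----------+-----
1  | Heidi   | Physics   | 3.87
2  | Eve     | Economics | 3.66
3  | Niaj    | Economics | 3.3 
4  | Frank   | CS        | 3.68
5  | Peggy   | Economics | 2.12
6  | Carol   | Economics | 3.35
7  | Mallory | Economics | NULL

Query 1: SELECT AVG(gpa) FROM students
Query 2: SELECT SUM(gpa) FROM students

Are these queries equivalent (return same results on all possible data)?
No, not equivalent

Query 1 returns: [(3.33,)]
Query 2 returns: [(19.98,)]

Reason: AVG vs SUM give different aggregate values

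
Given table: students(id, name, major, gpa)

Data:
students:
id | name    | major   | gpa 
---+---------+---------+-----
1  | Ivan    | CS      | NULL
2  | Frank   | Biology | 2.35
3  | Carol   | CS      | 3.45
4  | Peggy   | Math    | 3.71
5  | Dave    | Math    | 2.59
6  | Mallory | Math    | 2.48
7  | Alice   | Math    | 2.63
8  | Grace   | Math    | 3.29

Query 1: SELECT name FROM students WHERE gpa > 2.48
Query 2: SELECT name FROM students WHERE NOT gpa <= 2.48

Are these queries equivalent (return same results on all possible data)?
Yes, equivalent

Both queries return: [('Alice',), ('Carol',), ('Dave',), ('Grace',), ('Peggy',)]

Reason: Both filter gpa > 2.48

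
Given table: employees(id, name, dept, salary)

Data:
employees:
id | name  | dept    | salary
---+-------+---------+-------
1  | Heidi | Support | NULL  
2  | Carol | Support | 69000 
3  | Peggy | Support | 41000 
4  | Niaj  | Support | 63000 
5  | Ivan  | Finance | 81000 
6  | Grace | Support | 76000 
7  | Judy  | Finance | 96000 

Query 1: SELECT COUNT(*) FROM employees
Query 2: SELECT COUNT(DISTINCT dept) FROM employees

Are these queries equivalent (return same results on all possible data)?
No, not equivalent

Query 1 returns: [(7,)]
Query 2 returns: [(2,)]

Reason: COUNT(*) counts rows, COUNT(DISTINCT dept) counts unique depts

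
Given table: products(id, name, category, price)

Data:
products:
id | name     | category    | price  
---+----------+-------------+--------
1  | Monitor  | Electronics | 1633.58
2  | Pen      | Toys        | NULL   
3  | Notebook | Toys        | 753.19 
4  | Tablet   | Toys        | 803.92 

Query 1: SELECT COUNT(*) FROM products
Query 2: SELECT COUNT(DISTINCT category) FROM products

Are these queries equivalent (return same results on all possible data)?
No, not equivalent

Query 1 returns: [(4,)]
Query 2 returns: [(2,)]

Reason: COUNT(*) counts rows, COUNT(DISTINCT category) counts unique categorys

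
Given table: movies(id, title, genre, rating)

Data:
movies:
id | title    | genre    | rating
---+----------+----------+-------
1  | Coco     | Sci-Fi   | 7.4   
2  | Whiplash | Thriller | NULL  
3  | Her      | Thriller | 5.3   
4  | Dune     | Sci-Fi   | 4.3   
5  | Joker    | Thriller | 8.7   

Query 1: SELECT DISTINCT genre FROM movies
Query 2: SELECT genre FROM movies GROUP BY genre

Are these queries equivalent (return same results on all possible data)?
Yes, equivalent

Both queries return: [('Sci-Fi',), ('Thriller',)]

Reason: Both get unique genres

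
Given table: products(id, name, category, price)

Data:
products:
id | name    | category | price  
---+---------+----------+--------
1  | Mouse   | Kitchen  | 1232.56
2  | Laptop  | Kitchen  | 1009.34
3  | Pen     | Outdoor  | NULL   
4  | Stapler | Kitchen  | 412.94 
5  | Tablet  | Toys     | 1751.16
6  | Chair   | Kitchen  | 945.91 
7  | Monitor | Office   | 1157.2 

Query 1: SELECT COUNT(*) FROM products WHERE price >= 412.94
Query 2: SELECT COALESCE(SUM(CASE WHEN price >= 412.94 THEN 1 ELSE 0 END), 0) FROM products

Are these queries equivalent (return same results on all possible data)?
Yes, equivalent

Both queries return: [(6,)]

Reason: COUNT with WHERE vs conditional SUM (COALESCE handles empty-table NULL)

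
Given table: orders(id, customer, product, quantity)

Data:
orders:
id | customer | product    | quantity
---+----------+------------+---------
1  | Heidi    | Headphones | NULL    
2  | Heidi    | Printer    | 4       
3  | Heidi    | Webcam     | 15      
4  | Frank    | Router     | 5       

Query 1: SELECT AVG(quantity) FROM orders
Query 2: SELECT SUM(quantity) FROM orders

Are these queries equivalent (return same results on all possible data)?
No, not equivalent

Query 1 returns: [(8.0,)]
Query 2 returns: [(24,)]

Reason: AVG vs SUM give different aggregate values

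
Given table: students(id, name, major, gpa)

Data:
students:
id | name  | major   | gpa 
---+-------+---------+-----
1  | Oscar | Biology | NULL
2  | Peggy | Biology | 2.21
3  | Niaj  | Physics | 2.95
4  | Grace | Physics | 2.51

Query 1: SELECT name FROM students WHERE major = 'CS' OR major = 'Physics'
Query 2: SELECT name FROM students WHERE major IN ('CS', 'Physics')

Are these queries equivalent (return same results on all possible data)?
Yes, equivalent

Both queries return: [('Grace',), ('Niaj',)]

Reason: OR vs IN are equivalent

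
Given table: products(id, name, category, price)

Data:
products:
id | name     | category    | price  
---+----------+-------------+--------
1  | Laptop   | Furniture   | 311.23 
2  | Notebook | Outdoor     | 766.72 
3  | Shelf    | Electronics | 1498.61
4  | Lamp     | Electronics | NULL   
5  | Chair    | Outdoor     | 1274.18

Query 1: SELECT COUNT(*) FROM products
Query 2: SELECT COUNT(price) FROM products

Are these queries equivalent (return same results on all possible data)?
No, not equivalent

Query 1 returns: [(5,)]
Query 2 returns: [(4,)]

Reason: COUNT(*) includes NULLs, COUNT(column) excludes them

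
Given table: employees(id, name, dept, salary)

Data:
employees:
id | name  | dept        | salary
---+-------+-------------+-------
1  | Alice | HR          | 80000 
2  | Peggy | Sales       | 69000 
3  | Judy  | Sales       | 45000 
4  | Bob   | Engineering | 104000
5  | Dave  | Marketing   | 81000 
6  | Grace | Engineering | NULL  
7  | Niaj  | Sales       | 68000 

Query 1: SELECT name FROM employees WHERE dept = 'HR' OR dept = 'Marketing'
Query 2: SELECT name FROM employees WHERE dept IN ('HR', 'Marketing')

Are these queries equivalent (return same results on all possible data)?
Yes, equivalent

Both queries return: [('Alice',), ('Dave',)]

Reason: OR vs IN are equivalent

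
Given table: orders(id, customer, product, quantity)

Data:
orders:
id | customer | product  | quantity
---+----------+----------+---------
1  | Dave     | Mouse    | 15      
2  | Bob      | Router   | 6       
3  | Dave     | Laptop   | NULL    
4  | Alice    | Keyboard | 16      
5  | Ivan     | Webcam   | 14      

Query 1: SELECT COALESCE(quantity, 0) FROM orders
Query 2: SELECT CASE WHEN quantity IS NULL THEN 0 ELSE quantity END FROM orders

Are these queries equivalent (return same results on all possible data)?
Yes, equivalent

Both queries return: [(0,), (6,), (14,), (15,), (16,)]

Reason: COALESCE vs CASE for NULL handling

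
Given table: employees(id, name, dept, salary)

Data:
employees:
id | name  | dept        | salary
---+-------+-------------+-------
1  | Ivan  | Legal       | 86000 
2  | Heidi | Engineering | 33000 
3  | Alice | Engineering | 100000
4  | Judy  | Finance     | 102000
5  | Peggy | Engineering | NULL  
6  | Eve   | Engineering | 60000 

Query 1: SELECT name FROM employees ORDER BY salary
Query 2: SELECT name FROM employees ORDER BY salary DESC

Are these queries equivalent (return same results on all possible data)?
No, not equivalent

Query 1 returns: [('Peggy',), ('Heidi',), ('Eve',), ('Ivan',), ('Alice',), ('Judy',)]
Query 2 returns: [('Judy',), ('Alice',), ('Ivan',), ('Eve',), ('Heidi',), ('Peggy',)]

Reason: ASC vs DESC gives opposite ordering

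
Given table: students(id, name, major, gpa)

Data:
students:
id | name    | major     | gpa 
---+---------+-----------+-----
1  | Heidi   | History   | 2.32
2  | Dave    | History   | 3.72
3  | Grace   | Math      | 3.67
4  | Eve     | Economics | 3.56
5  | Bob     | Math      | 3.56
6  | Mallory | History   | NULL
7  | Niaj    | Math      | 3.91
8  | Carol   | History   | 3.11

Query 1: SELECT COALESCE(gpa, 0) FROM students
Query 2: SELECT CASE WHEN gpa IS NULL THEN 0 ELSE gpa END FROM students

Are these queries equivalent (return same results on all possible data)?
Yes, equivalent

Both queries return: [(0,), (2.32,), (3.11,), (3.56,), (3.56,), (3.67,), (3.72,), (3.91,)]

Reason: COALESCE vs CASE for NULL handling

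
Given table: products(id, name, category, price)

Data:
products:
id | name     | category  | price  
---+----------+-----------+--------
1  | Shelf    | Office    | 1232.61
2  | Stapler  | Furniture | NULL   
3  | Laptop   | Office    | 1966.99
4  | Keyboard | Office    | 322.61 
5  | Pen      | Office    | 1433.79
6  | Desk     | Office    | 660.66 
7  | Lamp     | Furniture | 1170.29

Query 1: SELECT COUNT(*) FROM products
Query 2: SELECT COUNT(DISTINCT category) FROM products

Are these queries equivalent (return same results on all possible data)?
No, not equivalent

Query 1 returns: [(7,)]
Query 2 returns: [(2,)]

Reason: COUNT(*) counts rows, COUNT(DISTINCT category) counts unique categorys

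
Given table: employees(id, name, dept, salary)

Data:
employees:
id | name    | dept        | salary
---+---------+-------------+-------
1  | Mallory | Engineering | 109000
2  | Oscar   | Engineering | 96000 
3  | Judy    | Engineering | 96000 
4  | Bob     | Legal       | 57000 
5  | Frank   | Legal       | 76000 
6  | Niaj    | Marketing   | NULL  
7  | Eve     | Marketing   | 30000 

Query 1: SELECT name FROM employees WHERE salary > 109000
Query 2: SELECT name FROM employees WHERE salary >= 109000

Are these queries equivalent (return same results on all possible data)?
No, not equivalent

Query 1 returns: []
Query 2 returns: [('Mallory',)]

Reason: > vs >= gives different results when salary = 109000 exists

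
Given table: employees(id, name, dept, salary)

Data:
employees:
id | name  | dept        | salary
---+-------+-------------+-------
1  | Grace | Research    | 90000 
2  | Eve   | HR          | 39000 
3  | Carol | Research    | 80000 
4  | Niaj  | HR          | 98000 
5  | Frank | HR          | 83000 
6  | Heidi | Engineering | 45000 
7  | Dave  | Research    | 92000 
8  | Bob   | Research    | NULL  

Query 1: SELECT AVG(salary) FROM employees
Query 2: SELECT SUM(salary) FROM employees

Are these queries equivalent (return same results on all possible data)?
No, not equivalent

Query 1 returns: [(75285.71428571429,)]
Query 2 returns: [(527000,)]

Reason: AVG vs SUM give different aggregate values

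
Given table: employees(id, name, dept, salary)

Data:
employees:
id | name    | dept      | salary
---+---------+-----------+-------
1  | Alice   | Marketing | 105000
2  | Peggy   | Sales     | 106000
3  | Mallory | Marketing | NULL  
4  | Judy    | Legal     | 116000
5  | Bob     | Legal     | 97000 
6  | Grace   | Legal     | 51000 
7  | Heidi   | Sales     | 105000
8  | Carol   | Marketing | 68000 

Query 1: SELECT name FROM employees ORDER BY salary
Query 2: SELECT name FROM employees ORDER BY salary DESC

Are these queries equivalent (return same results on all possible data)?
No, not equivalent

Query 1 returns: [('Mallory',), ('Grace',), ('Carol',), ('Bob',), ('Alice',), ('Heidi',), ('Peggy',), ('Judy',)]
Query 2 returns: [('Judy',), ('Peggy',), ('Alice',), ('Heidi',), ('Bob',), ('Carol',), ('Grace',), ('Mallory',)]

Reason: ASC vs DESC gives opposite ordering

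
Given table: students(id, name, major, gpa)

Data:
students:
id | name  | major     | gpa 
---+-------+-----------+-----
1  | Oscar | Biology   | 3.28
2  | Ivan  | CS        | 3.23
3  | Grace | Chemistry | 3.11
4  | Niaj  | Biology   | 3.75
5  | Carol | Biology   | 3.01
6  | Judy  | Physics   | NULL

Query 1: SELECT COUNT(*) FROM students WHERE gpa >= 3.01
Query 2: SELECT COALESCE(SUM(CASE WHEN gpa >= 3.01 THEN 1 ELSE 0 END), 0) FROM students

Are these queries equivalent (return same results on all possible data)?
Yes, equivalent

Both queries return: [(5,)]

Reason: COUNT with WHERE vs conditional SUM (COALESCE handles empty-table NULL)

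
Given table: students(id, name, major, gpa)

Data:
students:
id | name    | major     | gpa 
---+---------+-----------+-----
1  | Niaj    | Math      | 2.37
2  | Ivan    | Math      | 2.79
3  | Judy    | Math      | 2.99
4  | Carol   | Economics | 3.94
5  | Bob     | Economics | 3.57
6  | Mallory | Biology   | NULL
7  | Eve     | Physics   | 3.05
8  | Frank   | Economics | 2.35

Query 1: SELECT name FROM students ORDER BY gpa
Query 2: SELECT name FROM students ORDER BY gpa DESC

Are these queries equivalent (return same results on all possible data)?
No, not equivalent

Query 1 returns: [('Mallory',), ('Frank',), ('Niaj',), ('Ivan',), ('Judy',), ('Eve',), ('Bob',), ('Carol',)]
Query 2 returns: [('Carol',), ('Bob',), ('Eve',), ('Judy',), ('Ivan',), ('Niaj',), ('Frank',), ('Mallory',)]

Reason: ASC vs DESC gives opposite ordering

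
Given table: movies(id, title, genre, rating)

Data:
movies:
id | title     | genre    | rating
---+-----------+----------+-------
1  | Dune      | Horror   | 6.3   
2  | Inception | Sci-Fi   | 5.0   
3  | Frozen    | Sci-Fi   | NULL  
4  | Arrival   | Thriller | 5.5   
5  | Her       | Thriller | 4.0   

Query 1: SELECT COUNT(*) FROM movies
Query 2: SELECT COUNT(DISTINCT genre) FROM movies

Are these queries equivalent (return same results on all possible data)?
No, not equivalent

Query 1 returns: [(5,)]
Query 2 returns: [(3,)]

Reason: COUNT(*) counts rows, COUNT(DISTINCT genre) counts unique genres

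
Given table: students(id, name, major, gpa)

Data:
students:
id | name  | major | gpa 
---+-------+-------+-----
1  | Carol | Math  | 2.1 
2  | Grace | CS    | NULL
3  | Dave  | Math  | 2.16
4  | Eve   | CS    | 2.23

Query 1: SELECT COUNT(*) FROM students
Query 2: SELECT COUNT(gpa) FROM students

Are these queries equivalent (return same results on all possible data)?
No, not equivalent

Query 1 returns: [(4,)]
Query 2 returns: [(3,)]

Reason: COUNT(*) includes NULLs, COUNT(column) excludes them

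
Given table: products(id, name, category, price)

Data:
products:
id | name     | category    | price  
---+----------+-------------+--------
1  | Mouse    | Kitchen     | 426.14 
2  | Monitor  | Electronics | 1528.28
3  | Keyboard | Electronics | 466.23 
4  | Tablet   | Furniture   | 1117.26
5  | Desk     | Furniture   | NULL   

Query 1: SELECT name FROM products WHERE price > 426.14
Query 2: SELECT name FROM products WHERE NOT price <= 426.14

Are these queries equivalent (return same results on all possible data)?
Yes, equivalent

Both queries return: [('Keyboard',), ('Monitor',), ('Tablet',)]

Reason: Both filter price > 426.14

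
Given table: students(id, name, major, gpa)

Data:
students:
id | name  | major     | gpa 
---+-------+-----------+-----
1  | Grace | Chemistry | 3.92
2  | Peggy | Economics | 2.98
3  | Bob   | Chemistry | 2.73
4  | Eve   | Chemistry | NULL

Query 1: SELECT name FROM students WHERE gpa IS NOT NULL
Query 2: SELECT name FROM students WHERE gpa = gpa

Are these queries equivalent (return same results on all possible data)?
Yes, equivalent

Both queries return: [('Bob',), ('Grace',), ('Peggy',)]

Reason: IS NOT NULL vs self-equality (both exclude NULLs)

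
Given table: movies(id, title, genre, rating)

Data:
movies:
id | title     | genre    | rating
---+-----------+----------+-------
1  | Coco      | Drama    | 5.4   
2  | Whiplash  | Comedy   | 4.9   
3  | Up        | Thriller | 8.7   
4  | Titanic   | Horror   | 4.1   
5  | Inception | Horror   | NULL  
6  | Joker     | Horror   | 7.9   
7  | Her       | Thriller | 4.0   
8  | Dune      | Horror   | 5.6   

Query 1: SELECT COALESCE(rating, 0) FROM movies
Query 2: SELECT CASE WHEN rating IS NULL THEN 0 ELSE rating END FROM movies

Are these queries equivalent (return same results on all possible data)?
Yes, equivalent

Both queries return: [(0,), (4.0,), (4.1,), (4.9,), (5.4,), (5.6,), (7.9,), (8.7,)]

Reason: COALESCE vs CASE for NULL handling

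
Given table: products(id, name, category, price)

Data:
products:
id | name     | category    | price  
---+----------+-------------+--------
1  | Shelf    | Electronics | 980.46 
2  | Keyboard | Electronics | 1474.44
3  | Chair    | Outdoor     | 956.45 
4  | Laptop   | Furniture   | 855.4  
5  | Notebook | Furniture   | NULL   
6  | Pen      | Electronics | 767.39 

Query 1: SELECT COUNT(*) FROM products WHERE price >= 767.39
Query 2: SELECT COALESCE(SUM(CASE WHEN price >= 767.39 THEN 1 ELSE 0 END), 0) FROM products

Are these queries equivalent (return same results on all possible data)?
Yes, equivalent

Both queries return: [(5,)]

Reason: COUNT with WHERE vs conditional SUM (COALESCE handles empty-table NULL)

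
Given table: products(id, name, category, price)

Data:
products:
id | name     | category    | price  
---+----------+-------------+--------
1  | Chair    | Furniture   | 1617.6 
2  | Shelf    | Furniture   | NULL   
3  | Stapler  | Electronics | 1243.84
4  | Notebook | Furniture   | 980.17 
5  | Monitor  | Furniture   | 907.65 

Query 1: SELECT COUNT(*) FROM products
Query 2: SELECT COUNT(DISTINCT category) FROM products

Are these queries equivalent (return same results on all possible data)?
No, not equivalent

Query 1 returns: [(5,)]
Query 2 returns: [(2,)]

Reason: COUNT(*) counts rows, COUNT(DISTINCT category) counts unique categorys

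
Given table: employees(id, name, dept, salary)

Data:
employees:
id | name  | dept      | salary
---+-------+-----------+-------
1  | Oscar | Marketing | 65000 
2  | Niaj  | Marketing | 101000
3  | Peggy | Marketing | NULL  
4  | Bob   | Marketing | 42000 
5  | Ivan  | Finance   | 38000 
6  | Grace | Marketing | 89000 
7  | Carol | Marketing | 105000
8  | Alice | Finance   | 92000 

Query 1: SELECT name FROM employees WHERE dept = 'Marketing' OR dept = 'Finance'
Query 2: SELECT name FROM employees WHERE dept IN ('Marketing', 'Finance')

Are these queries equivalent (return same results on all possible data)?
Yes, equivalent

Both queries return: [('Alice',), ('Bob',), ('Carol',), ('Grace',), ('Ivan',), ('Niaj',), ('Oscar',), ('Peggy',)]

Reason: OR vs IN are equivalent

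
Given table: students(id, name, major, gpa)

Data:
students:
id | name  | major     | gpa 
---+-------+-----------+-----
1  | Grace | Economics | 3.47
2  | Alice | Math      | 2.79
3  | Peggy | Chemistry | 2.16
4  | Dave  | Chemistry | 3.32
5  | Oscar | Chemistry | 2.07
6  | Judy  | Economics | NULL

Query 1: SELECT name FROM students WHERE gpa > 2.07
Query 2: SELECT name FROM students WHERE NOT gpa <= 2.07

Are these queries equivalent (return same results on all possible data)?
Yes, equivalent

Both queries return: [('Alice',), ('Dave',), ('Grace',), ('Peggy',)]

Reason: Both filter gpa > 2.07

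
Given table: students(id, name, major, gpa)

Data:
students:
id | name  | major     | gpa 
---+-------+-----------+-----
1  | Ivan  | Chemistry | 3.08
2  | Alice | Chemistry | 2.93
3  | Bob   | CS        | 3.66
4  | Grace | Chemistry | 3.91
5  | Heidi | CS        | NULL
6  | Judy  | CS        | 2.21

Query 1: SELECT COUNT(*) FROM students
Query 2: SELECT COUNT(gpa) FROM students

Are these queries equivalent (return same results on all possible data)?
No, not equivalent

Query 1 returns: [(6,)]
Query 2 returns: [(5,)]

Reason: COUNT(*) includes NULLs, COUNT(column) excludes them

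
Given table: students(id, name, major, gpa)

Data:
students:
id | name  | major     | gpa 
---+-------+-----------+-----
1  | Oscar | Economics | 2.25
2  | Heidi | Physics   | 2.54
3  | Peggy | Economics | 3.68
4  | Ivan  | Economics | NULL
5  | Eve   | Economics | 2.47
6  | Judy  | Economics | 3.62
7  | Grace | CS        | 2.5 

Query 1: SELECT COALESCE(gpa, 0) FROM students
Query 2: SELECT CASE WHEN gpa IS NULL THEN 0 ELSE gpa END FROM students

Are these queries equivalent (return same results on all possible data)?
Yes, equivalent

Both queries return: [(0,), (2.25,), (2.47,), (2.5,), (2.54,), (3.62,), (3.68,)]

Reason: COALESCE vs CASE for NULL handling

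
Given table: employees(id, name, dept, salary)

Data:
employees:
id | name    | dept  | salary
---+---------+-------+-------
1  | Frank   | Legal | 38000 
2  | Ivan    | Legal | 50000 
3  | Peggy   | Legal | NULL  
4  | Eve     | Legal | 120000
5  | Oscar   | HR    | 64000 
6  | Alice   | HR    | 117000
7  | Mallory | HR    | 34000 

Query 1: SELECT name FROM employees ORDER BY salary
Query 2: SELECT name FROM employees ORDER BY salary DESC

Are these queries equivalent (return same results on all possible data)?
No, not equivalent

Query 1 returns: [('Peggy',), ('Mallory',), ('Frank',), ('Ivan',), ('Oscar',), ('Alice',), ('Eve',)]
Query 2 returns: [('Eve',), ('Alice',), ('Oscar',), ('Ivan',), ('Frank',), ('Mallory',), ('Peggy',)]

Reason: ASC vs DESC gives opposite ordering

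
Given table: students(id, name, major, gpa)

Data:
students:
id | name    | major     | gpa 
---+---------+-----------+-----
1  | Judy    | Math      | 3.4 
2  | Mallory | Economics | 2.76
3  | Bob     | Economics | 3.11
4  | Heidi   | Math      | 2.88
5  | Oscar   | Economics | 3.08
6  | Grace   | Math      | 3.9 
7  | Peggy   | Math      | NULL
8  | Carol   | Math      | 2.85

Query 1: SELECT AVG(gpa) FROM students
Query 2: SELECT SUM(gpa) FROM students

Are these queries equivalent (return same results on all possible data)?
No, not equivalent

Query 1 returns: [(3.14,)]
Query 2 returns: [(21.98,)]

Reason: AVG vs SUM give different aggregate values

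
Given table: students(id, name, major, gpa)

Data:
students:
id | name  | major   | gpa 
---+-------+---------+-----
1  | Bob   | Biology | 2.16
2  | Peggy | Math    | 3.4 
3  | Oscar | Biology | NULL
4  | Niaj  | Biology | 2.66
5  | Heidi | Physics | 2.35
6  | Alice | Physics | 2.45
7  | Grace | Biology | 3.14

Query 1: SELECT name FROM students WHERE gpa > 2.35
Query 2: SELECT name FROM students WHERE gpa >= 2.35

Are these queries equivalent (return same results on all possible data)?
No, not equivalent

Query 1 returns: [('Peggy',), ('Niaj',), ('Alice',), ('Grace',)]
Query 2 returns: [('Peggy',), ('Niaj',), ('Heidi',), ('Alice',), ('Grace',)]

Reason: > vs >= gives different results when gpa = 2.35 exists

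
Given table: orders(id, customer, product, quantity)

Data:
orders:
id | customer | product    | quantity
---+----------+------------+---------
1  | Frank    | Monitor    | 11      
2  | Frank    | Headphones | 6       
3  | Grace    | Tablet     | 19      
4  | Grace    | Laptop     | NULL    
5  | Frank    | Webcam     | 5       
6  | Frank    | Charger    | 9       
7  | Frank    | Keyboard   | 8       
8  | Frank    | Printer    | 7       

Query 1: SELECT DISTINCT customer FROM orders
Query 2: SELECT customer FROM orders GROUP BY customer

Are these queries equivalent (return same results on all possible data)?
Yes, equivalent

Both queries return: [('Frank',), ('Grace',)]

Reason: Both get unique customers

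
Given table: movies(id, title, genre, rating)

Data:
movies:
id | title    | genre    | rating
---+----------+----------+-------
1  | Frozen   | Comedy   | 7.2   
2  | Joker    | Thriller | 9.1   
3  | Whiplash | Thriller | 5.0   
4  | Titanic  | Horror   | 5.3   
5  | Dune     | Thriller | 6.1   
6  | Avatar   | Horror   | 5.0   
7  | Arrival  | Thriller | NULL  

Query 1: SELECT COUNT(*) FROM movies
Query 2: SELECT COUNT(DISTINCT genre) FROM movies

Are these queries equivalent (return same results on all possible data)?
No, not equivalent

Query 1 returns: [(7,)]
Query 2 returns: [(3,)]

Reason: COUNT(*) counts rows, COUNT(DISTINCT genre) counts unique genres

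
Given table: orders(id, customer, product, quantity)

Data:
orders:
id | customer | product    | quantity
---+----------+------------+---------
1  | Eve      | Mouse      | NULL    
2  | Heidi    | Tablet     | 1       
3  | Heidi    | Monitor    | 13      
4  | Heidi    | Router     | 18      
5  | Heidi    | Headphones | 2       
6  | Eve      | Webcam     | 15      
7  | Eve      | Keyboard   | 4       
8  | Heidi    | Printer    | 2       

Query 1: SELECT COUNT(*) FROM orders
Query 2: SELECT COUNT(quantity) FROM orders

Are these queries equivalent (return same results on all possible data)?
No, not equivalent

Query 1 returns: [(8,)]
Query 2 returns: [(7,)]

Reason: COUNT(*) includes NULLs, COUNT(column) excludes them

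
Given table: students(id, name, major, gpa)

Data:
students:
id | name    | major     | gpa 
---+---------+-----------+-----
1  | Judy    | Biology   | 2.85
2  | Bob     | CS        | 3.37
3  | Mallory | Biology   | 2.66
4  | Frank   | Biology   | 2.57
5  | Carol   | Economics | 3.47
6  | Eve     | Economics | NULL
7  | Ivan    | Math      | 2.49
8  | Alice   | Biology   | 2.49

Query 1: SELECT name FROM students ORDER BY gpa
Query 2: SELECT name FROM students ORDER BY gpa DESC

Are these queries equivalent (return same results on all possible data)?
No, not equivalent

Query 1 returns: [('Eve',), ('Ivan',), ('Alice',), ('Frank',), ('Mallory',), ('Judy',), ('Bob',), ('Carol',)]
Query 2 returns: [('Carol',), ('Bob',), ('Judy',), ('Mallory',), ('Frank',), ('Ivan',), ('Alice',), ('Eve',)]

Reason: ASC vs DESC gives opposite ordering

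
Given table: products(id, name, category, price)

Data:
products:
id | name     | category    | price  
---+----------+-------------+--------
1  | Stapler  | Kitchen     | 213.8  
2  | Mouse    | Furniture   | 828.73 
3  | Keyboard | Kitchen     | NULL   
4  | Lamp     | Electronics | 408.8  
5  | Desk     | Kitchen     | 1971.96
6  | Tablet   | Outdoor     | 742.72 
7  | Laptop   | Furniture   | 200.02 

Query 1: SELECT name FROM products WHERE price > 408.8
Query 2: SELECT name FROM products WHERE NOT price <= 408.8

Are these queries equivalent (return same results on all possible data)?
Yes, equivalent

Both queries return: [('Desk',), ('Mouse',), ('Tablet',)]

Reason: Both filter price > 408.8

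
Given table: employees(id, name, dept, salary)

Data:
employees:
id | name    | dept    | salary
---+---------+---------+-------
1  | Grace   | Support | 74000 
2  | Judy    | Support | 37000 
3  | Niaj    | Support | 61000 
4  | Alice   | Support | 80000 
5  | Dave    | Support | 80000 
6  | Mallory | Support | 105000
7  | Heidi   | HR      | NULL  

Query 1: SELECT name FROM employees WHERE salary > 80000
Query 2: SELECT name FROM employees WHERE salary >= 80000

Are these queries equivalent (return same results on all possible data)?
No, not equivalent

Query 1 returns: [('Mallory',)]
Query 2 returns: [('Alice',), ('Dave',), ('Mallory',)]

Reason: > vs >= gives different results when salary = 80000 exists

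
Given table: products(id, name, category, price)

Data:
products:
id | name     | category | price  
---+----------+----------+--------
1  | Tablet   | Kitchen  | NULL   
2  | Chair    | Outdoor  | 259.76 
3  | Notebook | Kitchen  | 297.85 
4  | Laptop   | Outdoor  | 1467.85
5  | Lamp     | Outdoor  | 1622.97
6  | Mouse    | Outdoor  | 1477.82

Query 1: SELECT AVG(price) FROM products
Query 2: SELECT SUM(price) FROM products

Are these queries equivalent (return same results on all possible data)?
No, not equivalent

Query 1 returns: [(1025.25,)]
Query 2 returns: [(5126.25,)]

Reason: AVG vs SUM give different aggregate values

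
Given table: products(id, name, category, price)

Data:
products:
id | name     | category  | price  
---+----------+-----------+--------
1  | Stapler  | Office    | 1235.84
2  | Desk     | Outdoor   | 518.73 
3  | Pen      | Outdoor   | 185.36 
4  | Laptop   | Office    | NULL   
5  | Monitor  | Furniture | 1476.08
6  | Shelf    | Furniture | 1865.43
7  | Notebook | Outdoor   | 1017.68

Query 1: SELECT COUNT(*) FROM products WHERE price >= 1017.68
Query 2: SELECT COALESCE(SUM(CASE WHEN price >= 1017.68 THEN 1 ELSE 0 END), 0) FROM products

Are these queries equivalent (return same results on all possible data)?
Yes, equivalent

Both queries return: [(4,)]

Reason: COUNT with WHERE vs conditional SUM (COALESCE handles empty-table NULL)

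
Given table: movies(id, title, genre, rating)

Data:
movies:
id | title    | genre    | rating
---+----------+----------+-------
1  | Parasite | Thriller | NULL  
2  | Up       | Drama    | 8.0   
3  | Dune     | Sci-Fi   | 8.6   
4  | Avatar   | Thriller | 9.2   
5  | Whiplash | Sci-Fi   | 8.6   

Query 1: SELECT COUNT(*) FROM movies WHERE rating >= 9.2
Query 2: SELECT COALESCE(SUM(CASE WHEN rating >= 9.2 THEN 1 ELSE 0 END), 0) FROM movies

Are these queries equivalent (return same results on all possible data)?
Yes, equivalent

Both queries return: [(1,)]

Reason: COUNT with WHERE vs conditional SUM (COALESCE handles empty-table NULL)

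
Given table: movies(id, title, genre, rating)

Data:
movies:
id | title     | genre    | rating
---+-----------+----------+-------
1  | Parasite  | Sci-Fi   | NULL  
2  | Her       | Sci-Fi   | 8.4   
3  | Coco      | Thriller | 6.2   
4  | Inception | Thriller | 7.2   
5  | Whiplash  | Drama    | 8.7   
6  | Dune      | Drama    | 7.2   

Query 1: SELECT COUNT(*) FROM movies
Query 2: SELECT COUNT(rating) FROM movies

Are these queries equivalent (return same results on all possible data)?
No, not equivalent

Query 1 returns: [(6,)]
Query 2 returns: [(5,)]

Reason: COUNT(*) includes NULLs, COUNT(column) excludes them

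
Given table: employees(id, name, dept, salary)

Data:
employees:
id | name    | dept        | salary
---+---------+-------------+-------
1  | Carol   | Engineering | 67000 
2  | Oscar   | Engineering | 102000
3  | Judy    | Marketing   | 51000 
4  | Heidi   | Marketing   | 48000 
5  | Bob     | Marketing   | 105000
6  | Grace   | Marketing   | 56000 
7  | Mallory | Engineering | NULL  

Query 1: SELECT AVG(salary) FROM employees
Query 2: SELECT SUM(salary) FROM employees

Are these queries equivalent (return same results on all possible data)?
No, not equivalent

Query 1 returns: [(71500.0,)]
Query 2 returns: [(429000,)]

Reason: AVG vs SUM give different aggregate values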